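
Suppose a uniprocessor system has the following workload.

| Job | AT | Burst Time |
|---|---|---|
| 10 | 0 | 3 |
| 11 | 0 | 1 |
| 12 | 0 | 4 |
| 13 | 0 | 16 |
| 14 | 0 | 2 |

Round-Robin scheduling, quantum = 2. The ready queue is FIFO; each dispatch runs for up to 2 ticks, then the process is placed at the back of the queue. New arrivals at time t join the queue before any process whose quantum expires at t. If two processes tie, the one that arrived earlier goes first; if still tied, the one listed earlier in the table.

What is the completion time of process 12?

Timeline: | 10 0-2 | 11 2-3 | 12 3-5 | 13 5-7 | 14 7-9 | 10 9-10 | 12 10-12 | 13 12-26 |
Completion: 10=10  11=3  12=12  13=26  14=9
Turnaround (C−A): 10=10  11=3  12=12  13=26  14=9

12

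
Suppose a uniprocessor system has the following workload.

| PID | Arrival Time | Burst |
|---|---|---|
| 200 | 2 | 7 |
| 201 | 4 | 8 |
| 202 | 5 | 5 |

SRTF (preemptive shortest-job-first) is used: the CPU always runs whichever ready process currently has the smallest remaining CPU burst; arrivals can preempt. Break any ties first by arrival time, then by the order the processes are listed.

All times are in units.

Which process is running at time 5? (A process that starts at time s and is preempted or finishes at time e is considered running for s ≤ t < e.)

200

Gantt: | idle 0-2 | 200 2-9 | 202 9-14 | 201 14-22 |
Completion: 200=9  201=22  202=14
Turnaround (C−A): 200=7  201=18  202=9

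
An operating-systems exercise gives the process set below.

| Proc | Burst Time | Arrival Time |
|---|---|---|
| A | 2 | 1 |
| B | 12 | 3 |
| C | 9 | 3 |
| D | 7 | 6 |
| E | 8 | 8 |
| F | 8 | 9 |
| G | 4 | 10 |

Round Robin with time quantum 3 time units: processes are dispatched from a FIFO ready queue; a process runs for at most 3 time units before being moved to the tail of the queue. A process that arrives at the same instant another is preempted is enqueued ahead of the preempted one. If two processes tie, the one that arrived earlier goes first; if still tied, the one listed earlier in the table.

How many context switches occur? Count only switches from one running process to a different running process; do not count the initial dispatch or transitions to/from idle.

Schedule: | idle 0-1 | A 1-3 | B 3-6 | C 6-9 | D 9-12 | B 12-15 | E 15-18 | F 18-21 | C 21-24 | G 24-27 | D 27-30 | B 30-33 | E 33-36 | F 36-39 | C 39-42 | G 42-43 | D 43-44 | B 44-47 | E 47-49 | F 49-51 |
Completion: A=3  B=47  C=42  D=44  E=49  F=51  G=43

18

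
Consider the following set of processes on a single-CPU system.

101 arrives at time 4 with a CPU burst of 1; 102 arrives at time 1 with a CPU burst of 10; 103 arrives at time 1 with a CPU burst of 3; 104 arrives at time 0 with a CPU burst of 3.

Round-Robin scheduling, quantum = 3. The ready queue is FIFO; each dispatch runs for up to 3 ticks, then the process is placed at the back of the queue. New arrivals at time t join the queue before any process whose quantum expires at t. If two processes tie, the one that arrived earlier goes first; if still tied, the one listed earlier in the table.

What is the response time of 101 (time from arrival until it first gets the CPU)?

Timeline: | 104 0-3 | 102 3-6 | 103 6-9 | 101 9-10 | 102 10-17 |
Completion: 101=10  102=17  103=9  104=3
Response(101) = first start − arrival = 9 − 4 = 5

5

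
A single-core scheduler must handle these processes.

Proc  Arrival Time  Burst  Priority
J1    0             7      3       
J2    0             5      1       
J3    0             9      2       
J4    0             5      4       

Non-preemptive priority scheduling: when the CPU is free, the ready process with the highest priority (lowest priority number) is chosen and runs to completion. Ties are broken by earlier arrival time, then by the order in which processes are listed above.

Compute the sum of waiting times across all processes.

Gantt: | J2 0-5 | J3 5-14 | J1 14-21 | J4 21-26 |
Completion: J1=21  J2=5  J3=14  J4=26
Turnaround (C−A): J1=21  J2=5  J3=14  J4=26
Waiting = turnaround − burst: J1=14, J2=0, J3=5, J4=21
Total waiting = 14 + 0 + 5 + 21 = 40

40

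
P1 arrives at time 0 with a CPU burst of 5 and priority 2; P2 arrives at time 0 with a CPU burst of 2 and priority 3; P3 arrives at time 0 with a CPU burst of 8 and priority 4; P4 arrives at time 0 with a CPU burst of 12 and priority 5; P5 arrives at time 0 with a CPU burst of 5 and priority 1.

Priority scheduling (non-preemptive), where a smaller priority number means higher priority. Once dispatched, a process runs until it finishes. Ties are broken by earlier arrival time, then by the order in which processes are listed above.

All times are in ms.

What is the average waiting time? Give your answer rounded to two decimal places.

9.40

Schedule: | P5 0-5 | P1 5-10 | P2 10-12 | P3 12-20 | P4 20-32 |
Completion: P1=10  P2=12  P3=20  P4=32  P5=5
Turnaround (C−A): P1=10  P2=12  P3=20  P4=32  P5=5
Waiting times: P1=5, P2=10, P3=12, P4=20, P5=0
Average waiting = (5+10+12+20+0) / 5 = 47/5 = 9.40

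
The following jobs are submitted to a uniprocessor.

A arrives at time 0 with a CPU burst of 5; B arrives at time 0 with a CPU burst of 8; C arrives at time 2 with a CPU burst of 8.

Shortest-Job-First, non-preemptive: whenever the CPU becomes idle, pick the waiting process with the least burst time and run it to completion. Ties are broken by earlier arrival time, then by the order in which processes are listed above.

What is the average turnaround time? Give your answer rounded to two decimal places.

12.33

Timeline: | A 0-5 | B 5-13 | C 13-21 |
Completion: A=5  B=13  C=21
Turnaround times: A=5, B=13, C=19
Average turnaround = (5+13+19) / 3 = 37/3 = 12.33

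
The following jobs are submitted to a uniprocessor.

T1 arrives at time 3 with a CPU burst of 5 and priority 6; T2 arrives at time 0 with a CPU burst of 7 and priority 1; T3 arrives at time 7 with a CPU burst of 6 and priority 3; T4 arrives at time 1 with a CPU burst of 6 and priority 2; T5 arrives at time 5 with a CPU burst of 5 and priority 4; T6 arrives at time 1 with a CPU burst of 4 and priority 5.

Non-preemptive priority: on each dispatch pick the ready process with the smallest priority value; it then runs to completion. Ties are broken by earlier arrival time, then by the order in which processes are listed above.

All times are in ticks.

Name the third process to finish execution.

T3

Timeline: | T2 0-7 | T4 7-13 | T3 13-19 | T5 19-24 | T6 24-28 | T1 28-33 |
Completion: T1=33  T2=7  T3=19  T4=13  T5=24  T6=28
Finish order: T2 → T4 → T3 → T5 → T6 → T1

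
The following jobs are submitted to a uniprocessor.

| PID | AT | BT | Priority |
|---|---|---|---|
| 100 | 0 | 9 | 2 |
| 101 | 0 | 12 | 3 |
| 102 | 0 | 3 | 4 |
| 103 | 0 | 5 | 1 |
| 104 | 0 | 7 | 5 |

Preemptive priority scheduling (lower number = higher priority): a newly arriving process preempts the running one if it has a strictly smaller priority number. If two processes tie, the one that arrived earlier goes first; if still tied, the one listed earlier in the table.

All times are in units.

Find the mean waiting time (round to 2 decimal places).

Schedule: | 103 0-5 | 100 5-14 | 101 14-26 | 102 26-29 | 104 29-36 |
Completion: 100=14  101=26  102=29  103=5  104=36
Turnaround (C−A): 100=14  101=26  102=29  103=5  104=36
Waiting times: 100=5, 101=14, 102=26, 103=0, 104=29
Average waiting = (5+14+26+0+29) / 5 = 74/5 = 14.80

14.80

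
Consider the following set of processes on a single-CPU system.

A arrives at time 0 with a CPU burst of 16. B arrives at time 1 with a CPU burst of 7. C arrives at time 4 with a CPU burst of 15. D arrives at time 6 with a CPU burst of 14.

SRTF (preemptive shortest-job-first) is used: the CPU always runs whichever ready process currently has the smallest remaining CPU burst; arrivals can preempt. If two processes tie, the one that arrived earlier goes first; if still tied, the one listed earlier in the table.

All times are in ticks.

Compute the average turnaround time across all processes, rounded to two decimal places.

27.00

Timeline: | A 0-1 | B 1-8 | D 8-22 | A 22-37 | C 37-52 |
Completion: A=37  B=8  C=52  D=22
Turnaround times: A=37, B=7, C=48, D=16
Average turnaround = (37+7+48+16) / 4 = 108/4 = 27.00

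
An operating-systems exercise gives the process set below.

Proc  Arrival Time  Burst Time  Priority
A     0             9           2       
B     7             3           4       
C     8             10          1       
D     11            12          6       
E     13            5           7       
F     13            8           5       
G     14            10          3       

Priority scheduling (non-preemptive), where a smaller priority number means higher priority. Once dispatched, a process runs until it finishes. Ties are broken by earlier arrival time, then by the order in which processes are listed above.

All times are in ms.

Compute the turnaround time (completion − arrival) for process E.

Schedule: | A 0-9 | C 9-19 | G 19-29 | B 29-32 | F 32-40 | D 40-52 | E 52-57 |
Completion: A=9  B=32  C=19  D=52  E=57  F=40  G=29
Turnaround(E) = completion − arrival = 57 − 13 = 44

44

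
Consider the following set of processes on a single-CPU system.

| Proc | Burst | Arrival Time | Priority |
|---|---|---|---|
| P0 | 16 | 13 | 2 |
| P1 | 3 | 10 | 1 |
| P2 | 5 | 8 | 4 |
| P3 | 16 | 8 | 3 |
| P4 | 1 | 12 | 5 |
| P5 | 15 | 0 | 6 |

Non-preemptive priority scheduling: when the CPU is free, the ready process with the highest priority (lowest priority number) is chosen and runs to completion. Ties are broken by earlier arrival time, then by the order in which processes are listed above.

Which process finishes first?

P5

Timeline: | P5 0-15 | P1 15-18 | P0 18-34 | P3 34-50 | P2 50-55 | P4 55-56 |
Completion: P0=34  P1=18  P2=55  P3=50  P4=56  P5=15
Turnaround (C−A): P0=21  P1=8  P2=47  P3=42  P4=44  P5=15
Finish order: P5 → P1 → P0 → P3 → P2 → P4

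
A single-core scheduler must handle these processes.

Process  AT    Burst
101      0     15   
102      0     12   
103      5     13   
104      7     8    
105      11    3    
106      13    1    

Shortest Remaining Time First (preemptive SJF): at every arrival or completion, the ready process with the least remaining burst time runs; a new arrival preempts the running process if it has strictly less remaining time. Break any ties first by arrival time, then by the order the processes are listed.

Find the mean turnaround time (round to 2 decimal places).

19.83

Timeline: | 102 0-12 | 105 12-13 | 106 13-14 | 105 14-16 | 104 16-24 | 103 24-37 | 101 37-52 |
Completion: 101=52  102=12  103=37  104=24  105=16  106=14
Turnaround (C−A): 101=52  102=12  103=32  104=17  105=5  106=1
Turnaround times: 101=52, 102=12, 103=32, 104=17, 105=5, 106=1
Average turnaround = (52+12+32+17+5+1) / 6 = 119/6 = 19.83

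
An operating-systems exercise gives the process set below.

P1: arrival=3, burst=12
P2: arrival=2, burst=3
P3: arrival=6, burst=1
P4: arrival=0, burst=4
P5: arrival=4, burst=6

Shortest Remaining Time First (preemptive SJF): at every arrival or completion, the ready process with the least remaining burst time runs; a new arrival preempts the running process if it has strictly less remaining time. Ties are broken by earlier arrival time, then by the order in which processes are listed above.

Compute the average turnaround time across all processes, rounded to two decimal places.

Schedule: | P4 0-4 | P2 4-7 | P3 7-8 | P5 8-14 | P1 14-26 |
Completion: P1=26  P2=7  P3=8  P4=4  P5=14
Turnaround (C−A): P1=23  P2=5  P3=2  P4=4  P5=10
Turnaround times: P1=23, P2=5, P3=2, P4=4, P5=10
Average turnaround = (23+5+2+4+10) / 5 = 44/5 = 8.80

8.80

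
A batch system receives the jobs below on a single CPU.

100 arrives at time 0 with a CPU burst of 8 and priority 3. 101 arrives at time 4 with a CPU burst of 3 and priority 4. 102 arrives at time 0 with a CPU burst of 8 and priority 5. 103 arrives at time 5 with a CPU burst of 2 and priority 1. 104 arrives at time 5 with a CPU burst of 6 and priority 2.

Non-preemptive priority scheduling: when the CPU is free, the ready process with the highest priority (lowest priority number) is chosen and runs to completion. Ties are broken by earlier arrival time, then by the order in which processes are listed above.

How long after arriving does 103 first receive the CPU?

3

Gantt: | 100 0-8 | 103 8-10 | 104 10-16 | 101 16-19 | 102 19-27 |
Completion: 100=8  101=19  102=27  103=10  104=16
Turnaround (C−A): 100=8  101=15  102=27  103=5  104=11
Response(103) = first start − arrival = 8 − 5 = 3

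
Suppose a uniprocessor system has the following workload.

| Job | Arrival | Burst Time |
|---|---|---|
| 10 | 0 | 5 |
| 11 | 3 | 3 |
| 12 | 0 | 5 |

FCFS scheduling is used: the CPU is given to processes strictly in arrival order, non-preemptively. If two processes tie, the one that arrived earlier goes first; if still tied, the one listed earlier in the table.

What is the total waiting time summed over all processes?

Schedule: | 10 0-5 | 12 5-10 | 11 10-13 |
Completion: 10=5  11=13  12=10
Turnaround (C−A): 10=5  11=10  12=10
Waiting = turnaround − burst: 10=0, 11=7, 12=5
Total waiting = 0 + 7 + 5 = 12

12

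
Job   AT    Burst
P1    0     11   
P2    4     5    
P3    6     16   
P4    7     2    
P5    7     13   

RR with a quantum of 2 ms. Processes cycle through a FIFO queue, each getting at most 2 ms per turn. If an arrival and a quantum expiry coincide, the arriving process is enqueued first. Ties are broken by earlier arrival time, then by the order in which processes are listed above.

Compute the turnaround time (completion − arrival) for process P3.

41

Gantt: | P1 0-4 | P2 4-6 | P1 6-8 | P3 8-10 | P2 10-12 | P4 12-14 | P5 14-16 | P1 16-18 | P3 18-20 | P2 20-21 | P5 21-23 | P1 23-25 | P3 25-27 | P5 27-29 | P1 29-30 | P3 30-32 | P5 32-34 | P3 34-36 | P5 36-38 | P3 38-40 | P5 40-42 | P3 42-44 | P5 44-45 | P3 45-47 |
Completion: P1=30  P2=21  P3=47  P4=14  P5=45
Turnaround(P3) = completion − arrival = 47 − 6 = 41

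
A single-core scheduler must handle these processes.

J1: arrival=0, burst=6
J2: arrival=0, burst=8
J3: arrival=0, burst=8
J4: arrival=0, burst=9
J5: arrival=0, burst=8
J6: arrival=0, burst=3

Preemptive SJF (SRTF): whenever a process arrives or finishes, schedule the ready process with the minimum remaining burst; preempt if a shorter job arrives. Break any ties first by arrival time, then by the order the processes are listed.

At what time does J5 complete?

Gantt: | J6 0-3 | J1 3-9 | J2 9-17 | J3 17-25 | J5 25-33 | J4 33-42 |
Completion: J1=9  J2=17  J3=25  J4=42  J5=33  J6=3

33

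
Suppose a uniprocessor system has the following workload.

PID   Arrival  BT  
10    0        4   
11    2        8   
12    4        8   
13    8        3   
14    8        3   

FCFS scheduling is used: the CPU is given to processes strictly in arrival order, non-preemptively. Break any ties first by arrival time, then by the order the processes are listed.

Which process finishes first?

10

Timeline: | 10 0-4 | 11 4-12 | 12 12-20 | 13 20-23 | 14 23-26 |
Completion: 10=4  11=12  12=20  13=23  14=26
Turnaround (C−A): 10=4  11=10  12=16  13=15  14=18
Finish order: 10 → 11 → 12 → 13 → 14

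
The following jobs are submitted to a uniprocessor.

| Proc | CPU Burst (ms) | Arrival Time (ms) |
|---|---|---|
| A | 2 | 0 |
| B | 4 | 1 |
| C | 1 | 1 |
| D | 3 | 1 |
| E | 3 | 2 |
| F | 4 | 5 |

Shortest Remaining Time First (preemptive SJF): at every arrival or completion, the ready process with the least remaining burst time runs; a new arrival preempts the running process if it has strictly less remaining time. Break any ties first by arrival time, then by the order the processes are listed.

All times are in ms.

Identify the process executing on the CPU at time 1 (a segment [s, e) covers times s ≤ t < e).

A

Timeline: | A 0-2 | C 2-3 | D 3-6 | E 6-9 | B 9-13 | F 13-17 |
Completion: A=2  B=13  C=3  D=6  E=9  F=17
Turnaround (C−A): A=2  B=12  C=2  D=5  E=7  F=12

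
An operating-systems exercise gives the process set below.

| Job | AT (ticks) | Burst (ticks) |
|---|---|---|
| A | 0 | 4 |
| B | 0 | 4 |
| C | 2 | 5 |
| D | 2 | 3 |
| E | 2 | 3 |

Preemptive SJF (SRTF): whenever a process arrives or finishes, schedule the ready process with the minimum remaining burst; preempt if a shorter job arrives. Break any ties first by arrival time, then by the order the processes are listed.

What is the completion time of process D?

7

Schedule: | A 0-4 | D 4-7 | E 7-10 | B 10-14 | C 14-19 |
Completion: A=4  B=14  C=19  D=7  E=10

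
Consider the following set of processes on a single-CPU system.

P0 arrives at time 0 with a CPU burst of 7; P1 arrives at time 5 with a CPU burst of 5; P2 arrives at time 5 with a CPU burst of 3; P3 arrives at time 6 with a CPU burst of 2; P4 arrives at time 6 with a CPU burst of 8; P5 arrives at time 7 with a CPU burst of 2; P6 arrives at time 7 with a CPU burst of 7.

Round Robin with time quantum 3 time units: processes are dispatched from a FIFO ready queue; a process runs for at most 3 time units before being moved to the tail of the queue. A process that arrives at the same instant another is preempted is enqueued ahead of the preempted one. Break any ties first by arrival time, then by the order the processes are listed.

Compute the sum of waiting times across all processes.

86

Timeline: | P0 0-6 | P1 6-9 | P2 9-12 | P3 12-14 | P4 14-17 | P0 17-18 | P5 18-20 | P6 20-23 | P1 23-25 | P4 25-28 | P6 28-31 | P4 31-33 | P6 33-34 |
Completion: P0=18  P1=25  P2=12  P3=14  P4=33  P5=20  P6=34
Turnaround (C−A): P0=18  P1=20  P2=7  P3=8  P4=27  P5=13  P6=27
Waiting = turnaround − burst: P0=11, P1=15, P2=4, P3=6, P4=19, P5=11, P6=20
Total waiting = 11 + 15 + 4 + 6 + 19 + 11 + 20 = 86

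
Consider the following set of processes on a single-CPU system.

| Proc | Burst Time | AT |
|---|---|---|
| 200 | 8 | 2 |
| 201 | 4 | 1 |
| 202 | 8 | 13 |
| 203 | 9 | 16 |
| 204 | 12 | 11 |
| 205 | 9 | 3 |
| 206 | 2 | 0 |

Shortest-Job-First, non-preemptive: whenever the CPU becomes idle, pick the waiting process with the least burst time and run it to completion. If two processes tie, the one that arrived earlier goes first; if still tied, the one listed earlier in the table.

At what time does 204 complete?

Gantt: | 206 0-2 | 201 2-6 | 200 6-14 | 202 14-22 | 205 22-31 | 203 31-40 | 204 40-52 |
Completion: 200=14  201=6  202=22  203=40  204=52  205=31  206=2
Turnaround (C−A): 200=12  201=5  202=9  203=24  204=41  205=28  206=2

52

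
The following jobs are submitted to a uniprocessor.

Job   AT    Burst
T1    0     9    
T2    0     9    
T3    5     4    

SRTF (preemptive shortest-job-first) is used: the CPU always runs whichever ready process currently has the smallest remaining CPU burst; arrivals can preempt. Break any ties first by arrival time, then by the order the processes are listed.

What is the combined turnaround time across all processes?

39

Timeline: | T1 0-9 | T3 9-13 | T2 13-22 |
Completion: T1=9  T2=22  T3=13
Turnaround = completion − arrival: T1=9, T2=22, T3=8
Total turnaround = 9 + 22 + 8 = 39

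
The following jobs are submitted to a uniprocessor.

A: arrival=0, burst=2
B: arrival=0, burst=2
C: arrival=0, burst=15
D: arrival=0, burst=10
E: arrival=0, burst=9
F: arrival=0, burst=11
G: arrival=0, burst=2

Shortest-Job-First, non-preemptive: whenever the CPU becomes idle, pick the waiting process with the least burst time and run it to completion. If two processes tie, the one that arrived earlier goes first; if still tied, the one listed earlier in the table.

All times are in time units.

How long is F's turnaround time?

36

Gantt: | A 0-2 | B 2-4 | G 4-6 | E 6-15 | D 15-25 | F 25-36 | C 36-51 |
Completion: A=2  B=4  C=51  D=25  E=15  F=36  G=6
Turnaround (C−A): A=2  B=4  C=51  D=25  E=15  F=36  G=6
Turnaround(F) = completion − arrival = 36 − 0 = 36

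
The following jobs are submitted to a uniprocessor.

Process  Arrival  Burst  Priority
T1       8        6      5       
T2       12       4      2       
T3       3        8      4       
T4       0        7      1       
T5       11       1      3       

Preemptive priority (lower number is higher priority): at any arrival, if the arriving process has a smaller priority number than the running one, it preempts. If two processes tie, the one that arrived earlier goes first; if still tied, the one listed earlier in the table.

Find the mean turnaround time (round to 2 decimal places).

9.40

Timeline: | T4 0-7 | T3 7-11 | T5 11-12 | T2 12-16 | T3 16-20 | T1 20-26 |
Completion: T1=26  T2=16  T3=20  T4=7  T5=12
Turnaround times: T1=18, T2=4, T3=17, T4=7, T5=1
Average turnaround = (18+4+17+7+1) / 5 = 47/5 = 9.40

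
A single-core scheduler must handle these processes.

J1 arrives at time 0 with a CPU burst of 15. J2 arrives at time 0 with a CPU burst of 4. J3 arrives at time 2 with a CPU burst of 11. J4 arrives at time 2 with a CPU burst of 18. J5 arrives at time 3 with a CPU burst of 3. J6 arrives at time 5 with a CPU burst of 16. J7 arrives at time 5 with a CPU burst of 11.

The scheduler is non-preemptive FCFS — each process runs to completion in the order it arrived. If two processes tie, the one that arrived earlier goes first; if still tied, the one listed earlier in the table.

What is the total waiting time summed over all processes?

213

Timeline: | J1 0-15 | J2 15-19 | J3 19-30 | J4 30-48 | J5 48-51 | J6 51-67 | J7 67-78 |
Completion: J1=15  J2=19  J3=30  J4=48  J5=51  J6=67  J7=78
Turnaround (C−A): J1=15  J2=19  J3=28  J4=46  J5=48  J6=62  J7=73
Waiting = turnaround − burst: J1=0, J2=15, J3=17, J4=28, J5=45, J6=46, J7=62
Total waiting = 0 + 15 + 17 + 28 + 45 + 46 + 62 = 213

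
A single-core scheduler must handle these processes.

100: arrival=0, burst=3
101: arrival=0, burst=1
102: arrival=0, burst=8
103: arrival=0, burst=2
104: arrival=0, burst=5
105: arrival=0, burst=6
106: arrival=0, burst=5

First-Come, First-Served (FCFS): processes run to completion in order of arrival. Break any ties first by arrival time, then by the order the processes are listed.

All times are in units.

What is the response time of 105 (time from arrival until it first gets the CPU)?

Schedule: | 100 0-3 | 101 3-4 | 102 4-12 | 103 12-14 | 104 14-19 | 105 19-25 | 106 25-30 |
Completion: 100=3  101=4  102=12  103=14  104=19  105=25  106=30
Response(105) = first start − arrival = 19 − 0 = 19

19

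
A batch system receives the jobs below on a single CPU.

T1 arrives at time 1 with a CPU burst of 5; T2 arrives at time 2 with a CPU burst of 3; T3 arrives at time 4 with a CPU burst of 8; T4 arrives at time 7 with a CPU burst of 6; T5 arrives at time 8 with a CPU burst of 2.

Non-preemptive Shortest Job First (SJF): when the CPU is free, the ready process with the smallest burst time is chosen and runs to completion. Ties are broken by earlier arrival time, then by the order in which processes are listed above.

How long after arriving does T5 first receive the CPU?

Timeline: | idle 0-1 | T1 1-6 | T2 6-9 | T5 9-11 | T4 11-17 | T3 17-25 |
Completion: T1=6  T2=9  T3=25  T4=17  T5=11
Turnaround (C−A): T1=5  T2=7  T3=21  T4=10  T5=3
Response(T5) = first start − arrival = 9 − 8 = 1

1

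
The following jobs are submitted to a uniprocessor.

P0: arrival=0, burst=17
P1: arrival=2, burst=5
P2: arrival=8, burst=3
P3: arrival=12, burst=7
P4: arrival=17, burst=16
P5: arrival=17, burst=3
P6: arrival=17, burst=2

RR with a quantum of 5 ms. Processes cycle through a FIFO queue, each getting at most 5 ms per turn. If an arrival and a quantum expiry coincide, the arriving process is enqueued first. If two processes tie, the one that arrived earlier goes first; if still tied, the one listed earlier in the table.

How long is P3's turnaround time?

Gantt: | P0 0-5 | P1 5-10 | P0 10-15 | P2 15-18 | P3 18-23 | P0 23-28 | P4 28-33 | P5 33-36 | P6 36-38 | P3 38-40 | P0 40-42 | P4 42-53 |
Completion: P0=42  P1=10  P2=18  P3=40  P4=53  P5=36  P6=38
Turnaround (C−A): P0=42  P1=8  P2=10  P3=28  P4=36  P5=19  P6=21
Turnaround(P3) = completion − arrival = 40 − 12 = 28

28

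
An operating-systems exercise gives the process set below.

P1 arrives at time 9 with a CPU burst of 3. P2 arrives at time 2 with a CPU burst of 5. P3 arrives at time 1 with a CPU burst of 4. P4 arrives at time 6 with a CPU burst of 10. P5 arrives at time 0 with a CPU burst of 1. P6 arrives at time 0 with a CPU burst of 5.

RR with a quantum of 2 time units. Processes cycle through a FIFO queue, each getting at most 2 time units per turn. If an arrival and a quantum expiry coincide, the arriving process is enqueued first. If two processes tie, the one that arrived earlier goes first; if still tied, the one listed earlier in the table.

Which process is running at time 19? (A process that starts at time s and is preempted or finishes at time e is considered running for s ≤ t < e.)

P4

Gantt: | P5 0-1 | P6 1-3 | P3 3-5 | P2 5-7 | P6 7-9 | P3 9-11 | P4 11-13 | P2 13-15 | P1 15-17 | P6 17-18 | P4 18-20 | P2 20-21 | P1 21-22 | P4 22-28 |
Completion: P1=22  P2=21  P3=11  P4=28  P5=1  P6=18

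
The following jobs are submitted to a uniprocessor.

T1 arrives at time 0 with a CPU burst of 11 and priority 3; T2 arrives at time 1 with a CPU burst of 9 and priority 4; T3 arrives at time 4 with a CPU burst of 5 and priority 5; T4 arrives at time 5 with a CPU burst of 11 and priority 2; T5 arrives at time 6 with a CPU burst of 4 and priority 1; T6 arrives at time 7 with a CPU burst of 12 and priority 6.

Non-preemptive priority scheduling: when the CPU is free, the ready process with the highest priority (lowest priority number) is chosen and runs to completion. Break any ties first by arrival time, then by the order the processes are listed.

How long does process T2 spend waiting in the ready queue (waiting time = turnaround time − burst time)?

Schedule: | T1 0-11 | T5 11-15 | T4 15-26 | T2 26-35 | T3 35-40 | T6 40-52 |
Completion: T1=11  T2=35  T3=40  T4=26  T5=15  T6=52
Turnaround (C−A): T1=11  T2=34  T3=36  T4=21  T5=9  T6=45
Waiting(T2) = turnaround − burst = 34 − 9 = 25

25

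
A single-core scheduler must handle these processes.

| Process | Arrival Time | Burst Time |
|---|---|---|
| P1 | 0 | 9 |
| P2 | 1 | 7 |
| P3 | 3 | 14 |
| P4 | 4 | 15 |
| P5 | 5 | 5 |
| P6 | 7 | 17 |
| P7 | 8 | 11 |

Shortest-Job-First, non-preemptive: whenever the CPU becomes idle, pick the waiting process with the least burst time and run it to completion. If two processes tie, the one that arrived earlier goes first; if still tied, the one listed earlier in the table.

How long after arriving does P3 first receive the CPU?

Timeline: | P1 0-9 | P5 9-14 | P2 14-21 | P7 21-32 | P3 32-46 | P4 46-61 | P6 61-78 |
Completion: P1=9  P2=21  P3=46  P4=61  P5=14  P6=78  P7=32
Response(P3) = first start − arrival = 32 − 3 = 29

29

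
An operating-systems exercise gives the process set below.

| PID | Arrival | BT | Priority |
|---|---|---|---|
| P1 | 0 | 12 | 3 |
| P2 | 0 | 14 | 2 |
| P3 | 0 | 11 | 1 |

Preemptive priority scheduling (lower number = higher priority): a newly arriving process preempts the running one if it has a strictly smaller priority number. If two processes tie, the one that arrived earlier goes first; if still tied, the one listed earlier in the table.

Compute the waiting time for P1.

Schedule: | P3 0-11 | P2 11-25 | P1 25-37 |
Completion: P1=37  P2=25  P3=11
Turnaround (C−A): P1=37  P2=25  P3=11
Waiting(P1) = turnaround − burst = 37 − 12 = 25

25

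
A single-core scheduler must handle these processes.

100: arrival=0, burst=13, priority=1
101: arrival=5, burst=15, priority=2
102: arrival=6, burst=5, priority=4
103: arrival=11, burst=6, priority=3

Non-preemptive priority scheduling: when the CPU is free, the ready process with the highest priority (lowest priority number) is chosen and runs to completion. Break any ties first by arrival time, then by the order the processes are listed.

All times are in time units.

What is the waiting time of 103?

Gantt: | 100 0-13 | 101 13-28 | 103 28-34 | 102 34-39 |
Completion: 100=13  101=28  102=39  103=34
Turnaround (C−A): 100=13  101=23  102=33  103=23
Waiting(103) = turnaround − burst = 23 − 6 = 17

17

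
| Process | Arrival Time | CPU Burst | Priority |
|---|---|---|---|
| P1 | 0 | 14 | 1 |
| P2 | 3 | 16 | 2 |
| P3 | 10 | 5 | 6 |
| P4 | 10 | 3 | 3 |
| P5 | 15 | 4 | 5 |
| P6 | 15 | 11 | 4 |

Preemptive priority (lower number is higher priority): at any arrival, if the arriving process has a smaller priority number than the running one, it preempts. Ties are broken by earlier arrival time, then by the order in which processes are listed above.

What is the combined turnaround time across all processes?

Schedule: | P1 0-14 | P2 14-30 | P4 30-33 | P6 33-44 | P5 44-48 | P3 48-53 |
Completion: P1=14  P2=30  P3=53  P4=33  P5=48  P6=44
Turnaround (C−A): P1=14  P2=27  P3=43  P4=23  P5=33  P6=29
Turnaround = completion − arrival: P1=14, P2=27, P3=43, P4=23, P5=33, P6=29
Total turnaround = 14 + 27 + 43 + 23 + 33 + 29 = 169

169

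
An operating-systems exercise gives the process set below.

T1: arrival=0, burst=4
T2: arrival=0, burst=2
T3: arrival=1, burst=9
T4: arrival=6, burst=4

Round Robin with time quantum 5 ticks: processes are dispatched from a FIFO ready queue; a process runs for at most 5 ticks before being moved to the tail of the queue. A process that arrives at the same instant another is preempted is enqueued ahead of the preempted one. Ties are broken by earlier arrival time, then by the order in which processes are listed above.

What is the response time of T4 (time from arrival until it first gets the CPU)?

5

Schedule: | T1 0-4 | T2 4-6 | T3 6-11 | T4 11-15 | T3 15-19 |
Completion: T1=4  T2=6  T3=19  T4=15
Response(T4) = first start − arrival = 11 − 6 = 5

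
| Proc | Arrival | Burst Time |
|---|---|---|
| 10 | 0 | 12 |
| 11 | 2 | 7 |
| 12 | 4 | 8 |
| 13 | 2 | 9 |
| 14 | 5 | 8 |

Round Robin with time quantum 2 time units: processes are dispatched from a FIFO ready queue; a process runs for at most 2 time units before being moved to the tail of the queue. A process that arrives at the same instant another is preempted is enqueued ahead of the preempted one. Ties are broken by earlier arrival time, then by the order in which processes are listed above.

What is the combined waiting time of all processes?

Schedule: | 10 0-2 | 11 2-4 | 13 4-6 | 10 6-8 | 12 8-10 | 11 10-12 | 14 12-14 | 13 14-16 | 10 16-18 | 12 18-20 | 11 20-22 | 14 22-24 | 13 24-26 | 10 26-28 | 12 28-30 | 11 30-31 | 14 31-33 | 13 33-35 | 10 35-37 | 12 37-39 | 14 39-41 | 13 41-42 | 10 42-44 |
Completion: 10=44  11=31  12=39  13=42  14=41
Waiting = turnaround − burst: 10=32, 11=22, 12=27, 13=31, 14=28
Total waiting = 32 + 22 + 27 + 31 + 28 = 140

140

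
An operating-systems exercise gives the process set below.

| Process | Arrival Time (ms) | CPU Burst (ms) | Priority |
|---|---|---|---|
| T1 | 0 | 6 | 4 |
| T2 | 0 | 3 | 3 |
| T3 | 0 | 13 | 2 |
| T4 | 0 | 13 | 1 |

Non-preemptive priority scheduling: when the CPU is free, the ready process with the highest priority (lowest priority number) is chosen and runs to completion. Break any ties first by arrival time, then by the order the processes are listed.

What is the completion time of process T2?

Gantt: | T4 0-13 | T3 13-26 | T2 26-29 | T1 29-35 |
Completion: T1=35  T2=29  T3=26  T4=13

29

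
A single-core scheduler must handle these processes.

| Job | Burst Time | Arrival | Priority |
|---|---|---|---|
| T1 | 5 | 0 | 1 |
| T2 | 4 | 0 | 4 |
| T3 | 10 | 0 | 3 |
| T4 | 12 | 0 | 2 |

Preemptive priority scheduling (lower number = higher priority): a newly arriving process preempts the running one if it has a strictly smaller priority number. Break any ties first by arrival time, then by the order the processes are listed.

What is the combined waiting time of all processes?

Gantt: | T1 0-5 | T4 5-17 | T3 17-27 | T2 27-31 |
Completion: T1=5  T2=31  T3=27  T4=17
Waiting = turnaround − burst: T1=0, T2=27, T3=17, T4=5
Total waiting = 0 + 27 + 17 + 5 = 49

49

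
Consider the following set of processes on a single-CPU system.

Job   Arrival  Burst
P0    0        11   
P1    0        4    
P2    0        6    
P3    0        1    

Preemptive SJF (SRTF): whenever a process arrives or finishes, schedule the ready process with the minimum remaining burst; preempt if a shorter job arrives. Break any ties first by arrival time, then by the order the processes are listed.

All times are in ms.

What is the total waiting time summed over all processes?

17

Gantt: | P3 0-1 | P1 1-5 | P2 5-11 | P0 11-22 |
Completion: P0=22  P1=5  P2=11  P3=1
Waiting = turnaround − burst: P0=11, P1=1, P2=5, P3=0
Total waiting = 11 + 1 + 5 + 0 = 17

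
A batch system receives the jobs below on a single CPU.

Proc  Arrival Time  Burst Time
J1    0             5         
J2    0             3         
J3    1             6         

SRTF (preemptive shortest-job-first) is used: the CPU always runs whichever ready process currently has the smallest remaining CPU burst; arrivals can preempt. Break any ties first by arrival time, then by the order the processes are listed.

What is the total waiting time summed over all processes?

Timeline: | J2 0-3 | J1 3-8 | J3 8-14 |
Completion: J1=8  J2=3  J3=14
Turnaround (C−A): J1=8  J2=3  J3=13
Waiting = turnaround − burst: J1=3, J2=0, J3=7
Total waiting = 3 + 0 + 7 = 10

10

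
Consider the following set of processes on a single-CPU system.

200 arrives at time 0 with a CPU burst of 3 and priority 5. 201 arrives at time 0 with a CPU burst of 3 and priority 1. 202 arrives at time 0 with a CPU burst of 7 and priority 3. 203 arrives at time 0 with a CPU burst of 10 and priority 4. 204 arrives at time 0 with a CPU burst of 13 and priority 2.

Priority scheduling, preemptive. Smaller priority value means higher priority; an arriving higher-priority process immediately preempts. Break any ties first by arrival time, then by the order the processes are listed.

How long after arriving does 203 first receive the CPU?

23

Schedule: | 201 0-3 | 204 3-16 | 202 16-23 | 203 23-33 | 200 33-36 |
Completion: 200=36  201=3  202=23  203=33  204=16
Response(203) = first start − arrival = 23 − 0 = 23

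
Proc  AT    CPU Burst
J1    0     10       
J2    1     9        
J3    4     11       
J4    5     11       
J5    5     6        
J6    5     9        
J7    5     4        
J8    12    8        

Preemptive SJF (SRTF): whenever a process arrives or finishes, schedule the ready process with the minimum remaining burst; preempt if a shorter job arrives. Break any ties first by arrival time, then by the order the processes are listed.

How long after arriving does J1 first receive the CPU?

0

Gantt: | J1 0-5 | J7 5-9 | J1 9-14 | J5 14-20 | J8 20-28 | J2 28-37 | J6 37-46 | J3 46-57 | J4 57-68 |
Completion: J1=14  J2=37  J3=57  J4=68  J5=20  J6=46  J7=9  J8=28
Turnaround (C−A): J1=14  J2=36  J3=53  J4=63  J5=15  J6=41  J7=4  J8=16
Response(J1) = first start − arrival = 0 − 0 = 0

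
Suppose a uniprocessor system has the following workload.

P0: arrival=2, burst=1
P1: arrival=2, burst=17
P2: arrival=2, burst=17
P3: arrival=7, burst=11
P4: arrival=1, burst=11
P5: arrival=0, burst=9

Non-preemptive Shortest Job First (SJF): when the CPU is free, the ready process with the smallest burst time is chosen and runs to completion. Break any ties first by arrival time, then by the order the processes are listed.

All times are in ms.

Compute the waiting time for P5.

0

Timeline: | P5 0-9 | P0 9-10 | P4 10-21 | P3 21-32 | P1 32-49 | P2 49-66 |
Completion: P0=10  P1=49  P2=66  P3=32  P4=21  P5=9
Turnaround (C−A): P0=8  P1=47  P2=64  P3=25  P4=20  P5=9
Waiting(P5) = turnaround − burst = 9 − 9 = 0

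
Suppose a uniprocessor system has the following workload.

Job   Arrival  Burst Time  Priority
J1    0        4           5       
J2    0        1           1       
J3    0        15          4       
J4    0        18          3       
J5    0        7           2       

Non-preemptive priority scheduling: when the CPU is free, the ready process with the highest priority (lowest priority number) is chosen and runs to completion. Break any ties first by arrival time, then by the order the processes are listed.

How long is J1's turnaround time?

Gantt: | J2 0-1 | J5 1-8 | J4 8-26 | J3 26-41 | J1 41-45 |
Completion: J1=45  J2=1  J3=41  J4=26  J5=8
Turnaround (C−A): J1=45  J2=1  J3=41  J4=26  J5=8
Turnaround(J1) = completion − arrival = 45 − 0 = 45

45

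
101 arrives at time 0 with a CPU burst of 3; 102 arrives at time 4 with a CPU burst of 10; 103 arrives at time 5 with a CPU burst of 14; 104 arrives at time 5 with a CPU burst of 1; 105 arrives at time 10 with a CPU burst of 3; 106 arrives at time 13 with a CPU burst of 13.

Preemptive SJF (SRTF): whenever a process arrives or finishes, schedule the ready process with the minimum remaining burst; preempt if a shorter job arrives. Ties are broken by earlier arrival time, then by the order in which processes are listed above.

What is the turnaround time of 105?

Timeline: | 101 0-3 | idle 3-4 | 102 4-5 | 104 5-6 | 102 6-10 | 105 10-13 | 102 13-18 | 106 18-31 | 103 31-45 |
Completion: 101=3  102=18  103=45  104=6  105=13  106=31
Turnaround(105) = completion − arrival = 13 − 10 = 3

3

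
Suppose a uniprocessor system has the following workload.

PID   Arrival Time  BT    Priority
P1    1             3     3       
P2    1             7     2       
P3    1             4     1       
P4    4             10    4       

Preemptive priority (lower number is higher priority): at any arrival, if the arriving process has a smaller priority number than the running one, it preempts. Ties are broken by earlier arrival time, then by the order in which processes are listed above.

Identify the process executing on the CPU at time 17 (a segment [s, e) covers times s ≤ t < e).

Timeline: | idle 0-1 | P3 1-5 | P2 5-12 | P1 12-15 | P4 15-25 |
Completion: P1=15  P2=12  P3=5  P4=25
Turnaround (C−A): P1=14  P2=11  P3=4  P4=21

P4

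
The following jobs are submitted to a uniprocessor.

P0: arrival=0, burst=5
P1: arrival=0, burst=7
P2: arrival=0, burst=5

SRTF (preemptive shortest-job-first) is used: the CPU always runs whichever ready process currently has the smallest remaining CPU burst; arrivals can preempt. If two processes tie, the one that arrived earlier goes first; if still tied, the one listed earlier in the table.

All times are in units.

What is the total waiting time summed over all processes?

Gantt: | P0 0-5 | P2 5-10 | P1 10-17 |
Completion: P0=5  P1=17  P2=10
Turnaround (C−A): P0=5  P1=17  P2=10
Waiting = turnaround − burst: P0=0, P1=10, P2=5
Total waiting = 0 + 10 + 5 = 15

15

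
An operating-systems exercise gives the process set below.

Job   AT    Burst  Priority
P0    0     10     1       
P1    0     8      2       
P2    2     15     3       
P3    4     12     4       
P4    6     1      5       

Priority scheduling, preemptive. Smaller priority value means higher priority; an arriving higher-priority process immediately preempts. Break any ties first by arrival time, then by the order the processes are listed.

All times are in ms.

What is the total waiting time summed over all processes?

Schedule: | P0 0-10 | P1 10-18 | P2 18-33 | P3 33-45 | P4 45-46 |
Completion: P0=10  P1=18  P2=33  P3=45  P4=46
Turnaround (C−A): P0=10  P1=18  P2=31  P3=41  P4=40
Waiting = turnaround − burst: P0=0, P1=10, P2=16, P3=29, P4=39
Total waiting = 0 + 10 + 16 + 29 + 39 = 94

94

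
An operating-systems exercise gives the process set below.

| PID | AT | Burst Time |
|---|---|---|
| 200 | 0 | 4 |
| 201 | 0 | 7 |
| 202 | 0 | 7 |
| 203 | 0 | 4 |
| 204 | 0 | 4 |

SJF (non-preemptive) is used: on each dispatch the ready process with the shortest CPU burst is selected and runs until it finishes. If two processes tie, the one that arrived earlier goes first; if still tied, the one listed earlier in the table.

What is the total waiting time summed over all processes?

43

Timeline: | 200 0-4 | 203 4-8 | 204 8-12 | 201 12-19 | 202 19-26 |
Completion: 200=4  201=19  202=26  203=8  204=12
Waiting = turnaround − burst: 200=0, 201=12, 202=19, 203=4, 204=8
Total waiting = 0 + 12 + 19 + 4 + 8 = 43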